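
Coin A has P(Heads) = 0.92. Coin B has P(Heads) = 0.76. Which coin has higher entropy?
B

For binary distributions, entropy is maximized at p=0.5 and decreases as p moves toward 0 or 1.

H(A) = H(0.92) = 0.4022 bits
H(B) = H(0.76) = 0.7950 bits

Distribution B (p=0.76) is closer to uniform (p=0.5), so it has higher entropy.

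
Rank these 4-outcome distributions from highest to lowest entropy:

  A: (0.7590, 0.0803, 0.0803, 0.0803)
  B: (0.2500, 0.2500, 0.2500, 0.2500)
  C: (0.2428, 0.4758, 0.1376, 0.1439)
B > C > A

Key insight: Entropy is maximized by uniform distributions and minimized by concentrated distributions.

- Uniform distributions have maximum entropy log₂(4) = 2.0000 bits
- The more "peaked" or concentrated a distribution, the lower its entropy

Entropies:
  H(A) = 1.1787 bits
  H(B) = 2.0000 bits
  H(C) = 1.8019 bits

Ranking: B > C > A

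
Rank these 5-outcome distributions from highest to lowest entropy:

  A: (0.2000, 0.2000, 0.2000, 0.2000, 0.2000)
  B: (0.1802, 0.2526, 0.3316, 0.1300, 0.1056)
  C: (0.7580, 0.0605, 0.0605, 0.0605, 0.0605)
A > B > C

Key insight: Entropy is maximized by uniform distributions and minimized by concentrated distributions.

- Uniform distributions have maximum entropy log₂(5) = 2.3219 bits
- The more "peaked" or concentrated a distribution, the lower its entropy

Entropies:
  H(A) = 2.3219 bits
  H(B) = 2.2002 bits
  H(C) = 1.2824 bits

Ranking: A > B > C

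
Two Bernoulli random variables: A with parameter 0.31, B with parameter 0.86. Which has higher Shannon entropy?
A

For binary distributions, entropy is maximized at p=0.5 and decreases as p moves toward 0 or 1.

H(A) = H(0.31) = 0.8932 bits
H(B) = H(0.86) = 0.5842 bits

Distribution A (p=0.31) is closer to uniform (p=0.5), so it has higher entropy.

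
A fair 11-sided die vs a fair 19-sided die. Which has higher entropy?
19-sided die

Both are uniform distributions; for uniform over n outcomes, H = log₂(n). H(11-sided) = log₂(11) = 3.459 bits and H(19-sided) = log₂(19) = 4.248 bits. More outcomes in a uniform distribution means higher entropy.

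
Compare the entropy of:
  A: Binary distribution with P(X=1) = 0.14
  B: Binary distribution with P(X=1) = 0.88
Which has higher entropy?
A

For binary distributions, entropy is maximized at p=0.5 and decreases as p moves toward 0 or 1.

H(A) = H(0.14) = 0.5842 bits
H(B) = H(0.88) = 0.5294 bits

Distribution A (p=0.14) is closer to uniform (p=0.5), so it has higher entropy.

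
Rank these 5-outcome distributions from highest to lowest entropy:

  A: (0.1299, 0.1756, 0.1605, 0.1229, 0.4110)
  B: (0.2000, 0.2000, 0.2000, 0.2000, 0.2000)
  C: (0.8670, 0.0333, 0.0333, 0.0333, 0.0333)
B > A > C

Key insight: Entropy is maximized by uniform distributions and minimized by concentrated distributions.

- Uniform distributions have maximum entropy log₂(5) = 2.3219 bits
- The more "peaked" or concentrated a distribution, the lower its entropy

Entropies:
  H(A) = 2.1458 bits
  H(B) = 2.3219 bits
  H(C) = 0.8316 bits

Ranking: B > A > C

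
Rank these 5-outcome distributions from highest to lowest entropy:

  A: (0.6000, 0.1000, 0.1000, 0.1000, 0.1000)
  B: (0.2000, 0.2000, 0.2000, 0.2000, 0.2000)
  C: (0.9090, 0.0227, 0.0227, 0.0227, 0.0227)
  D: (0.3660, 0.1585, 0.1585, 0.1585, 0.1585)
B > D > A > C

Key insight: Entropy is maximized by uniform distributions and minimized by concentrated distributions.

Entropies:
  H(A) = 1.7710 bits
  H(B) = 2.3219 bits
  H(C) = 0.6218 bits
  H(D) = 2.2156 bits

Ranking: B > D > A > C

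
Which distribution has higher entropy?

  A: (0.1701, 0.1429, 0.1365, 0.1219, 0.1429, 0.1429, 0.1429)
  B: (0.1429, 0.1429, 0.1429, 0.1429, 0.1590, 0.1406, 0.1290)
B

Both distributions are close to uniform, making this a harder comparison.

H(A) = 2.8013 bits
H(B) = 2.8051 bits

The distribution closer to uniform has higher entropy.
Answer: B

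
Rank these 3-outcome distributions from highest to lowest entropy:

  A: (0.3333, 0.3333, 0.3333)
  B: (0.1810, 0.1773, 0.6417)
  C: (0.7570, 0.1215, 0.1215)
A > B > C

Key insight: Entropy is maximized by uniform distributions and minimized by concentrated distributions.

- Uniform distributions have maximum entropy log₂(3) = 1.5850 bits
- The more "peaked" or concentrated a distribution, the lower its entropy

Entropies:
  H(A) = 1.5850 bits
  H(B) = 1.2996 bits
  H(C) = 1.0430 bits

Ranking: A > B > C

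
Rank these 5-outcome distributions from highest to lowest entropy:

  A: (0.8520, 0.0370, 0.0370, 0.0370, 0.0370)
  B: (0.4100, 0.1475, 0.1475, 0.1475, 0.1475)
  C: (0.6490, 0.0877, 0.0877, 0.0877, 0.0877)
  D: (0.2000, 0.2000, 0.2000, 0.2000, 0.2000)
D > B > C > A

Key insight: Entropy is maximized by uniform distributions and minimized by concentrated distributions.

Entropies:
  H(A) = 0.9008 bits
  H(B) = 2.1565 bits
  H(C) = 1.6370 bits
  H(D) = 2.3219 bits

Ranking: D > B > C > A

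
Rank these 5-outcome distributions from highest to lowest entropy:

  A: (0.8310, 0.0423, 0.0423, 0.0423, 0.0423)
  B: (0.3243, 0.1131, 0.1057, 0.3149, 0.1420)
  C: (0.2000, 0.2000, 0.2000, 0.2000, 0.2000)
C > B > A

Key insight: Entropy is maximized by uniform distributions and minimized by concentrated distributions.

- Uniform distributions have maximum entropy log₂(5) = 2.3219 bits
- The more "peaked" or concentrated a distribution, the lower its entropy

Entropies:
  H(A) = 0.9934 bits
  H(B) = 2.1500 bits
  H(C) = 2.3219 bits

Ranking: C > B > A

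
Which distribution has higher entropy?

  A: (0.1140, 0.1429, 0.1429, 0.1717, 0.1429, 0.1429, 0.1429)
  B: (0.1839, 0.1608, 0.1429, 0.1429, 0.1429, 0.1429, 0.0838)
A

Both distributions are close to uniform, making this a harder comparison.

H(A) = 2.7989 bits
H(B) = 2.7773 bits

The distribution closer to uniform has higher entropy.
Answer: A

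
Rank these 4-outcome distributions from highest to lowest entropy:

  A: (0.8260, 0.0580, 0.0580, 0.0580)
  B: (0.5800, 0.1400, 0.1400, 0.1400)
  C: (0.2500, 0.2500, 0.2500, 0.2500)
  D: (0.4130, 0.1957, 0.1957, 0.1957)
C > D > B > A

Key insight: Entropy is maximized by uniform distributions and minimized by concentrated distributions.

Entropies:
  H(A) = 0.9426 bits
  H(B) = 1.6471 bits
  H(C) = 2.0000 bits
  H(D) = 1.9084 bits

Ranking: C > D > B > A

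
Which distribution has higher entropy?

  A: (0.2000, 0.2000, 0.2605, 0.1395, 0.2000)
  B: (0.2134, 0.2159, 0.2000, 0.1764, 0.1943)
B

Both distributions are close to uniform, making this a harder comparison.

H(A) = 2.2951 bits
H(B) = 2.3182 bits

The distribution closer to uniform has higher entropy.
Answer: B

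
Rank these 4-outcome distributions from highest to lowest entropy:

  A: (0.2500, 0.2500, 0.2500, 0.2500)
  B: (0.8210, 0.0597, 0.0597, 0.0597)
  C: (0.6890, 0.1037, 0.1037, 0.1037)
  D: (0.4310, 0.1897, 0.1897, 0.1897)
A > D > C > B

Key insight: Entropy is maximized by uniform distributions and minimized by concentrated distributions.

Entropies:
  H(A) = 2.0000 bits
  H(B) = 0.9616 bits
  H(C) = 1.3872 bits
  H(D) = 1.8881 bits

Ranking: A > D > C > B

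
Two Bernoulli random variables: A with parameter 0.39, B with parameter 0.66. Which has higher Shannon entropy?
A

For binary distributions, entropy is maximized at p=0.5 and decreases as p moves toward 0 or 1.

H(A) = H(0.39) = 0.9648 bits
H(B) = H(0.66) = 0.9248 bits

Distribution A (p=0.39) is closer to uniform (p=0.5), so it has higher entropy.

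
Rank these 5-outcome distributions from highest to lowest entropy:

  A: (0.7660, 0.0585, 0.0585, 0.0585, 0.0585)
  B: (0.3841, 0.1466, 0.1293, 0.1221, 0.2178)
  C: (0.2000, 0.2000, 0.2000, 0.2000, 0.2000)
C > B > A

Key insight: Entropy is maximized by uniform distributions and minimized by concentrated distributions.

- Uniform distributions have maximum entropy log₂(5) = 2.3219 bits
- The more "peaked" or concentrated a distribution, the lower its entropy

Entropies:
  H(A) = 1.2529 bits
  H(B) = 2.1674 bits
  H(C) = 2.3219 bits

Ranking: C > B > A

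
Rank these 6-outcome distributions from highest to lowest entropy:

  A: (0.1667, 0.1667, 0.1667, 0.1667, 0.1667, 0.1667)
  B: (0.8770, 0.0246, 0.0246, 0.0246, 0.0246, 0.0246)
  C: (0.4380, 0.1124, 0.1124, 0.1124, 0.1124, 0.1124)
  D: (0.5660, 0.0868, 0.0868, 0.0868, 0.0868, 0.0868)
A > C > D > B

Key insight: Entropy is maximized by uniform distributions and minimized by concentrated distributions.

Entropies:
  H(A) = 2.5850 bits
  H(B) = 0.8235 bits
  H(C) = 2.2938 bits
  H(D) = 1.9951 bits

Ranking: A > C > D > B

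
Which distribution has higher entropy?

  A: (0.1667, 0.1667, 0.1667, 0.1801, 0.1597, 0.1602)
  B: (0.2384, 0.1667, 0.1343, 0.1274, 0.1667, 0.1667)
A

Both distributions are close to uniform, making this a harder comparison.

H(A) = 2.5838 bits
H(B) = 2.5532 bits

The distribution closer to uniform has higher entropy.
Answer: A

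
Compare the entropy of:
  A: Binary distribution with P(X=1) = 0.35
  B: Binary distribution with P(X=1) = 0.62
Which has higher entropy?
B

For binary distributions, entropy is maximized at p=0.5 and decreases as p moves toward 0 or 1.

H(A) = H(0.35) = 0.9341 bits
H(B) = H(0.62) = 0.9580 bits

Distribution B (p=0.62) is closer to uniform (p=0.5), so it has higher entropy.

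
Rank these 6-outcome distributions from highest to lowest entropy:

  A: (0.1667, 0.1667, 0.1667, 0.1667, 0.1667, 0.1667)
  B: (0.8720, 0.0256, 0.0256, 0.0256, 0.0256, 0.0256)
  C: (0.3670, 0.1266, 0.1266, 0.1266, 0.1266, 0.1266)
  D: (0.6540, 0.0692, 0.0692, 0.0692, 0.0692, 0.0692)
A > C > D > B

Key insight: Entropy is maximized by uniform distributions and minimized by concentrated distributions.

Entropies:
  H(A) = 2.5850 bits
  H(B) = 0.8491 bits
  H(C) = 2.4181 bits
  H(D) = 1.7338 bits

Ranking: A > C > D > B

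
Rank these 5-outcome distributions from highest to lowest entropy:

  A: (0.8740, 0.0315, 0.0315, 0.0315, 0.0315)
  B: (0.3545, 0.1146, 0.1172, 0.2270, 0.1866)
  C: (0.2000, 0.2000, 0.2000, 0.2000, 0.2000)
C > B > A

Key insight: Entropy is maximized by uniform distributions and minimized by concentrated distributions.

- Uniform distributions have maximum entropy log₂(5) = 2.3219 bits
- The more "peaked" or concentrated a distribution, the lower its entropy

Entropies:
  H(A) = 0.7984 bits
  H(B) = 2.1887 bits
  H(C) = 2.3219 bits

Ranking: C > B > A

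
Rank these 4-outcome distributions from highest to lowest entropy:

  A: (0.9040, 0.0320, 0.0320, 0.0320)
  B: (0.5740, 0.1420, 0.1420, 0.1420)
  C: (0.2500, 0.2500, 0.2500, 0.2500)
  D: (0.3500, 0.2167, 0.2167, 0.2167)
C > D > B > A

Key insight: Entropy is maximized by uniform distributions and minimized by concentrated distributions.

Entropies:
  H(A) = 0.6083 bits
  H(B) = 1.6593 bits
  H(C) = 2.0000 bits
  H(D) = 1.9643 bits

Ranking: C > D > B > A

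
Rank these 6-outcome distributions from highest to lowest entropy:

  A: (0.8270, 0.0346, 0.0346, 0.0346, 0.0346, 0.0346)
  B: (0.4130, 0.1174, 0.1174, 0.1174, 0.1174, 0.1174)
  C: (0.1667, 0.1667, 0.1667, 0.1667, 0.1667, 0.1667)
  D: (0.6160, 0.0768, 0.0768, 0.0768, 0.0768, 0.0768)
C > B > D > A

Key insight: Entropy is maximized by uniform distributions and minimized by concentrated distributions.

Entropies:
  H(A) = 1.0662 bits
  H(B) = 2.3410 bits
  H(C) = 2.5850 bits
  H(D) = 1.8524 bits

Ranking: C > B > D > A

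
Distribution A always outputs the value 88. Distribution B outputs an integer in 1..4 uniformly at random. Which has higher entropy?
B

A is deterministic, so H(A) = 0. B is uniform over 4 outcomes, so H(B) = log₂(4) = 2.000 bits. Any distribution with genuine randomness has higher entropy than a deterministic one.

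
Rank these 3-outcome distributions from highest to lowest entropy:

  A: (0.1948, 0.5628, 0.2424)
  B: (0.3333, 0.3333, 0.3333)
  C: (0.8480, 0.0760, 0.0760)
B > A > C

Key insight: Entropy is maximized by uniform distributions and minimized by concentrated distributions.

- Uniform distributions have maximum entropy log₂(3) = 1.5850 bits
- The more "peaked" or concentrated a distribution, the lower its entropy

Entropies:
  H(A) = 1.4220 bits
  H(B) = 1.5850 bits
  H(C) = 0.7668 bits

Ranking: B > A > C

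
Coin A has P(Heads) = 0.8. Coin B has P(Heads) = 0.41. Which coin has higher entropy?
B

For binary distributions, entropy is maximized at p=0.5 and decreases as p moves toward 0 or 1.

H(A) = H(0.8) = 0.7219 bits
H(B) = H(0.41) = 0.9765 bits

Distribution B (p=0.41) is closer to uniform (p=0.5), so it has higher entropy.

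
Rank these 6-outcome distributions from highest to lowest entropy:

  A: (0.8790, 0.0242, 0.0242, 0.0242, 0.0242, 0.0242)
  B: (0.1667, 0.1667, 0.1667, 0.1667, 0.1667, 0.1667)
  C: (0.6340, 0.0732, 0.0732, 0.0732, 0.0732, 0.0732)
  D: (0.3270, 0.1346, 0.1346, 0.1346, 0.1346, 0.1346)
B > D > C > A

Key insight: Entropy is maximized by uniform distributions and minimized by concentrated distributions.

Entropies:
  H(A) = 0.8132 bits
  H(B) = 2.5850 bits
  H(C) = 1.7974 bits
  H(D) = 2.4745 bits

Ranking: B > D > C > A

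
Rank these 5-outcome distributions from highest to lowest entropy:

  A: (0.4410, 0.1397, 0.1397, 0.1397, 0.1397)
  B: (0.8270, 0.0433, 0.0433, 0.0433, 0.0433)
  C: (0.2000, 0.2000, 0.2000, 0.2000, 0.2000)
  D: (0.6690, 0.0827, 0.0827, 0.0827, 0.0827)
C > A > D > B

Key insight: Entropy is maximized by uniform distributions and minimized by concentrated distributions.

Entropies:
  H(A) = 2.1079 bits
  H(B) = 1.0105 bits
  H(C) = 2.3219 bits
  H(D) = 1.5779 bits

Ranking: C > A > D > B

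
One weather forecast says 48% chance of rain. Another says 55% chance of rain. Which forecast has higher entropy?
48% forecast

Treat each forecast as a Bernoulli distribution. Binary entropy is maximized at p=0.5 and falls off symmetrically toward 0 or 1. The 48% forecast is closer to 50%, so it is more uncertain. H(48%) ≈ 0.999 bits, H(55%) ≈ 0.993 bits.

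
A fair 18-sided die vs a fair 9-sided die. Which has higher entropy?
18-sided die

Both are uniform distributions; for uniform over n outcomes, H = log₂(n). H(18-sided) = log₂(18) = 4.170 bits and H(9-sided) = log₂(9) = 3.170 bits. More outcomes in a uniform distribution means higher entropy.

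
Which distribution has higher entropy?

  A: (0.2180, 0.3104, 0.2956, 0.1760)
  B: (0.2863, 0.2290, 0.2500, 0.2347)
B

Both distributions are close to uniform, making this a harder comparison.

H(A) = 1.9638 bits
H(B) = 1.9944 bits

The distribution closer to uniform has higher entropy.
Answer: B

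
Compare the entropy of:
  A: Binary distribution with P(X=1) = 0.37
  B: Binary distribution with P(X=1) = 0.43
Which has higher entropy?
B

For binary distributions, entropy is maximized at p=0.5 and decreases as p moves toward 0 or 1.

H(A) = H(0.37) = 0.9507 bits
H(B) = H(0.43) = 0.9858 bits

Distribution B (p=0.43) is closer to uniform (p=0.5), so it has higher entropy.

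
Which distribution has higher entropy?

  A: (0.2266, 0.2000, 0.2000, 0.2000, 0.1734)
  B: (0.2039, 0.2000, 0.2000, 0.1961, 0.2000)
B

Both distributions are close to uniform, making this a harder comparison.

H(A) = 2.3168 bits
H(B) = 2.3218 bits

The distribution closer to uniform has higher entropy.
Answer: B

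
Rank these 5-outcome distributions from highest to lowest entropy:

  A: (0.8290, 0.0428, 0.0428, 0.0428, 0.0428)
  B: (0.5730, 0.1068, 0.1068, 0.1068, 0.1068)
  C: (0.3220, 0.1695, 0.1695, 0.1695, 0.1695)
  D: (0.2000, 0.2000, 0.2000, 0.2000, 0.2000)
D > C > B > A

Key insight: Entropy is maximized by uniform distributions and minimized by concentrated distributions.

Entropies:
  H(A) = 1.0020 bits
  H(B) = 1.8386 bits
  H(C) = 2.2625 bits
  H(D) = 2.3219 bits

Ranking: D > C > B > A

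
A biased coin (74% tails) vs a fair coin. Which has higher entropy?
Fair coin

The fair coin is uniform (p=0.5), maximizing binary entropy at 1 bit. The biased coin has H(0.74) ≈ 0.827 bits — its outcome is more predictable, so its entropy is lower.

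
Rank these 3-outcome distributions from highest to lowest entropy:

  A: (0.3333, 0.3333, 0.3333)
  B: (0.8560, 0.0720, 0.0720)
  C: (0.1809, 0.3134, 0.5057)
A > C > B

Key insight: Entropy is maximized by uniform distributions and minimized by concentrated distributions.

- Uniform distributions have maximum entropy log₂(3) = 1.5850 bits
- The more "peaked" or concentrated a distribution, the lower its entropy

Entropies:
  H(A) = 1.5850 bits
  H(B) = 0.7386 bits
  H(C) = 1.4683 bits

Ranking: A > C > B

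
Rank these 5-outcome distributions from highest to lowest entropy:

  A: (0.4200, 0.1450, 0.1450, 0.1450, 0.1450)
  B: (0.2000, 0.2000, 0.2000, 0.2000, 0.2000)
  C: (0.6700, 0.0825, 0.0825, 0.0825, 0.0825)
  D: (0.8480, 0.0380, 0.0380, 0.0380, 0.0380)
B > A > C > D

Key insight: Entropy is maximized by uniform distributions and minimized by concentrated distributions.

Entropies:
  H(A) = 2.1415 bits
  H(B) = 2.3219 bits
  H(C) = 1.5749 bits
  H(D) = 0.9188 bits

Ranking: B > A > C > D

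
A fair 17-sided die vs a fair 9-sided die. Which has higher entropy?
17-sided die

Both are uniform distributions; for uniform over n outcomes, H = log₂(n). H(17-sided) = log₂(17) = 4.087 bits and H(9-sided) = log₂(9) = 3.170 bits. More outcomes in a uniform distribution means higher entropy.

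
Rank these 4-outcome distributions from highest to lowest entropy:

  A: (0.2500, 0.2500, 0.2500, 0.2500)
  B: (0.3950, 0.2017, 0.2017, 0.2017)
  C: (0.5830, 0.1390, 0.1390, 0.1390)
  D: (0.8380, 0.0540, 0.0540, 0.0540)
A > B > C > D

Key insight: Entropy is maximized by uniform distributions and minimized by concentrated distributions.

Entropies:
  H(A) = 2.0000 bits
  H(B) = 1.9269 bits
  H(C) = 1.6410 bits
  H(D) = 0.8958 bits

Ranking: A > B > C > D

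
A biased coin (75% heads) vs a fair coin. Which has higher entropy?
Fair coin

The fair coin is uniform (p=0.5), maximizing binary entropy at 1 bit. The biased coin has H(0.75) ≈ 0.811 bits — its outcome is more predictable, so its entropy is lower.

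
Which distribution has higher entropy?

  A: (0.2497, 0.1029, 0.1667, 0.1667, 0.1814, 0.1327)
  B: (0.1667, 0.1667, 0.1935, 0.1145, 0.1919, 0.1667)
B

Both distributions are close to uniform, making this a harder comparison.

H(A) = 2.5324 bits
H(B) = 2.5661 bits

The distribution closer to uniform has higher entropy.
Answer: B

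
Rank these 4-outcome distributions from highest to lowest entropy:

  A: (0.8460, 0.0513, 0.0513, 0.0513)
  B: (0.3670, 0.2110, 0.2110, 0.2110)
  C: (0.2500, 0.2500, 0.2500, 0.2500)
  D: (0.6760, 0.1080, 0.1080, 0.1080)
C > B > D > A

Key insight: Entropy is maximized by uniform distributions and minimized by concentrated distributions.

Entropies:
  H(A) = 0.8638 bits
  H(B) = 1.9516 bits
  H(C) = 2.0000 bits
  H(D) = 1.4222 bits

Ranking: C > B > D > A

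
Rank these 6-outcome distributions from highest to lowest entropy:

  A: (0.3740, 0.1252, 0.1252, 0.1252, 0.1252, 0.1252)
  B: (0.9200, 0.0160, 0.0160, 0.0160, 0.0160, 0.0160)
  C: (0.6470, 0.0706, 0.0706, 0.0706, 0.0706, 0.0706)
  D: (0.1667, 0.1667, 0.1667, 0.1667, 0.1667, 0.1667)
D > A > C > B

Key insight: Entropy is maximized by uniform distributions and minimized by concentrated distributions.

Entropies:
  H(A) = 2.4072 bits
  H(B) = 0.5879 bits
  H(C) = 1.7564 bits
  H(D) = 2.5850 bits

Ranking: D > A > C > B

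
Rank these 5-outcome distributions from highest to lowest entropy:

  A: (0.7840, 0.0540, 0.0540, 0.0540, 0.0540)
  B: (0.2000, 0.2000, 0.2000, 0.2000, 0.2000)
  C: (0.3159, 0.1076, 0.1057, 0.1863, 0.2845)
B > C > A

Key insight: Entropy is maximized by uniform distributions and minimized by concentrated distributions.

- Uniform distributions have maximum entropy log₂(5) = 2.3219 bits
- The more "peaked" or concentrated a distribution, the lower its entropy

Entropies:
  H(A) = 1.1848 bits
  H(B) = 2.3219 bits
  H(C) = 2.1814 bits

Ranking: B > C > A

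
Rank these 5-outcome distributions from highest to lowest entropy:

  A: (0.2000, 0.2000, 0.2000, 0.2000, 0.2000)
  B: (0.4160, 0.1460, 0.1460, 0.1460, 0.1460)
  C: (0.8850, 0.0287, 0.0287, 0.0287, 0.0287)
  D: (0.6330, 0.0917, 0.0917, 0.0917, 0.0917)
A > B > D > C

Key insight: Entropy is maximized by uniform distributions and minimized by concentrated distributions.

Entropies:
  H(A) = 2.3219 bits
  H(B) = 2.1475 bits
  H(C) = 0.7448 bits
  H(D) = 1.6823 bits

Ranking: A > B > D > C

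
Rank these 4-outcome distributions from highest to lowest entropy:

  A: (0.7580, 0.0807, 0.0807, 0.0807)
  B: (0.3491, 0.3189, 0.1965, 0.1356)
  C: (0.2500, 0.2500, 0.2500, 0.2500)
C > B > A

Key insight: Entropy is maximized by uniform distributions and minimized by concentrated distributions.

- Uniform distributions have maximum entropy log₂(4) = 2.0000 bits
- The more "peaked" or concentrated a distribution, the lower its entropy

Entropies:
  H(A) = 1.1819 bits
  H(B) = 1.9079 bits
  H(C) = 2.0000 bits

Ranking: C > B > A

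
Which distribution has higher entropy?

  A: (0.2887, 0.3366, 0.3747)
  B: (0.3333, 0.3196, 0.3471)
B

Both distributions are close to uniform, making this a harder comparison.

H(A) = 1.5769 bits
H(B) = 1.5841 bits

The distribution closer to uniform has higher entropy.
Answer: B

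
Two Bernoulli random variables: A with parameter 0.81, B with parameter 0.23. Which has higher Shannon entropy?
B

For binary distributions, entropy is maximized at p=0.5 and decreases as p moves toward 0 or 1.

H(A) = H(0.81) = 0.7015 bits
H(B) = H(0.23) = 0.7780 bits

Distribution B (p=0.23) is closer to uniform (p=0.5), so it has higher entropy.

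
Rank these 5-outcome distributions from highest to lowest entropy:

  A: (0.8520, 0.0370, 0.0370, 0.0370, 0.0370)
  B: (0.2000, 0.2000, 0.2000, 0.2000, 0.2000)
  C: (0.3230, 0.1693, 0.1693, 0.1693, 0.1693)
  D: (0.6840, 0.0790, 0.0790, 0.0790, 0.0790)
B > C > D > A

Key insight: Entropy is maximized by uniform distributions and minimized by concentrated distributions.

Entropies:
  H(A) = 0.9008 bits
  H(B) = 2.3219 bits
  H(C) = 2.2616 bits
  H(D) = 1.5320 bits

Ranking: B > C > D > A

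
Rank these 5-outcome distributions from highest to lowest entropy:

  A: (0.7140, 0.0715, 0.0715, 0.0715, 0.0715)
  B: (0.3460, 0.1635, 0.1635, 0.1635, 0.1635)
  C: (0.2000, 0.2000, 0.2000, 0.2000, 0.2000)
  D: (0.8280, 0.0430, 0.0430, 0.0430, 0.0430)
C > B > A > D

Key insight: Entropy is maximized by uniform distributions and minimized by concentrated distributions.

Entropies:
  H(A) = 1.4355 bits
  H(B) = 2.2384 bits
  H(C) = 2.3219 bits
  H(D) = 1.0063 bits

Ranking: C > B > A > D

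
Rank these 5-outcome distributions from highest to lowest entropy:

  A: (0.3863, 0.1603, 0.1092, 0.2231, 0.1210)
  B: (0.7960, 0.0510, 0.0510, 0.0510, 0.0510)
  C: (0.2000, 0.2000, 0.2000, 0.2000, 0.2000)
C > A > B

Key insight: Entropy is maximized by uniform distributions and minimized by concentrated distributions.

- Uniform distributions have maximum entropy log₂(5) = 2.3219 bits
- The more "peaked" or concentrated a distribution, the lower its entropy

Entropies:
  H(A) = 2.1539 bits
  H(B) = 1.1379 bits
  H(C) = 2.3219 bits

Ranking: C > A > B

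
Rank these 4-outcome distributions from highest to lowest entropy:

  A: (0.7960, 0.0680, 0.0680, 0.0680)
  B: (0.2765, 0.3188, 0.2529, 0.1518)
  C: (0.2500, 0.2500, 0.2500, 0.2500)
C > B > A

Key insight: Entropy is maximized by uniform distributions and minimized by concentrated distributions.

- Uniform distributions have maximum entropy log₂(4) = 2.0000 bits
- The more "peaked" or concentrated a distribution, the lower its entropy

Entropies:
  H(A) = 1.0532 bits
  H(B) = 1.9531 bits
  H(C) = 2.0000 bits

Ranking: C > B > A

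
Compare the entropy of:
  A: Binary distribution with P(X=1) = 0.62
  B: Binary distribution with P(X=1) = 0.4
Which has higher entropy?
B

For binary distributions, entropy is maximized at p=0.5 and decreases as p moves toward 0 or 1.

H(A) = H(0.62) = 0.9580 bits
H(B) = H(0.4) = 0.9710 bits

Distribution B (p=0.4) is closer to uniform (p=0.5), so it has higher entropy.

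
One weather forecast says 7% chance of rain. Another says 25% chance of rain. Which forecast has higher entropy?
25% forecast

Treat each forecast as a Bernoulli distribution. Binary entropy is maximized at p=0.5 and falls off symmetrically toward 0 or 1. The 25% forecast is closer to 50%, so it is more uncertain. H(7%) ≈ 0.366 bits, H(25%) ≈ 0.811 bits.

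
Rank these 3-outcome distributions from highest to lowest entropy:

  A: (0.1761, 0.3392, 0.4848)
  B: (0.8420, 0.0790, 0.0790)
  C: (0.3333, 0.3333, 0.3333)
C > A > B

Key insight: Entropy is maximized by uniform distributions and minimized by concentrated distributions.

- Uniform distributions have maximum entropy log₂(3) = 1.5850 bits
- The more "peaked" or concentrated a distribution, the lower its entropy

Entropies:
  H(A) = 1.4767 bits
  H(B) = 0.7875 bits
  H(C) = 1.5850 bits

Ranking: C > A > B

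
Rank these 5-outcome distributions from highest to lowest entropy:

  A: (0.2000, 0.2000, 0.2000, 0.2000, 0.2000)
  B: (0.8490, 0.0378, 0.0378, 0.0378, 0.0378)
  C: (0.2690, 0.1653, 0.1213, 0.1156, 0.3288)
A > C > B

Key insight: Entropy is maximized by uniform distributions and minimized by concentrated distributions.

- Uniform distributions have maximum entropy log₂(5) = 2.3219 bits
- The more "peaked" or concentrated a distribution, the lower its entropy

Entropies:
  H(A) = 2.3219 bits
  H(B) = 0.9143 bits
  H(C) = 2.1955 bits

Ranking: A > C > B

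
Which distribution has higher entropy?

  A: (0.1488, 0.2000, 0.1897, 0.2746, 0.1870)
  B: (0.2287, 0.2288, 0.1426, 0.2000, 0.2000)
B

Both distributions are close to uniform, making this a harder comparison.

H(A) = 2.2925 bits
H(B) = 2.3030 bits

The distribution closer to uniform has higher entropy.
Answer: B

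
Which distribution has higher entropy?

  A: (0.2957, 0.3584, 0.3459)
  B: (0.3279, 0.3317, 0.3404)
B

Both distributions are close to uniform, making this a harder comparison.

H(A) = 1.5801 bits
H(B) = 1.5848 bits

The distribution closer to uniform has higher entropy.
Answer: B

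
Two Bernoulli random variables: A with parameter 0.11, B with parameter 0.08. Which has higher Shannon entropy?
A

For binary distributions, entropy is maximized at p=0.5 and decreases as p moves toward 0 or 1.

H(A) = H(0.11) = 0.4999 bits
H(B) = H(0.08) = 0.4022 bits

Distribution A (p=0.11) is closer to uniform (p=0.5), so it has higher entropy.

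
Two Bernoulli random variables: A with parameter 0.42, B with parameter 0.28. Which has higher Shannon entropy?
A

For binary distributions, entropy is maximized at p=0.5 and decreases as p moves toward 0 or 1.

H(A) = H(0.42) = 0.9815 bits
H(B) = H(0.28) = 0.8555 bits

Distribution A (p=0.42) is closer to uniform (p=0.5), so it has higher entropy.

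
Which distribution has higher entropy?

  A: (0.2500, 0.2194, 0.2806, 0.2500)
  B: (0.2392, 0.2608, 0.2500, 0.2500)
B

Both distributions are close to uniform, making this a harder comparison.

H(A) = 1.9946 bits
H(B) = 1.9993 bits

The distribution closer to uniform has higher entropy.
Answer: B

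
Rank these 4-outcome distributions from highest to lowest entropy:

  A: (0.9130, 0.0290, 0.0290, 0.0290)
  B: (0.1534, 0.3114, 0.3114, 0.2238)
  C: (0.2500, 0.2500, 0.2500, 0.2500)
C > B > A

Key insight: Entropy is maximized by uniform distributions and minimized by concentrated distributions.

- Uniform distributions have maximum entropy log₂(4) = 2.0000 bits
- The more "peaked" or concentrated a distribution, the lower its entropy

Entropies:
  H(A) = 0.5643 bits
  H(B) = 1.9465 bits
  H(C) = 2.0000 bits

Ranking: C > B > A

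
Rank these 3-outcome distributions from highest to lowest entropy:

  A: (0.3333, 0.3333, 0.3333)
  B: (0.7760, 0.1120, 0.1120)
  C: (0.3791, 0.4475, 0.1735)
A > C > B

Key insight: Entropy is maximized by uniform distributions and minimized by concentrated distributions.

- Uniform distributions have maximum entropy log₂(3) = 1.5850 bits
- The more "peaked" or concentrated a distribution, the lower its entropy

Entropies:
  H(A) = 1.5850 bits
  H(B) = 0.9914 bits
  H(C) = 1.4880 bits

Ranking: A > C > B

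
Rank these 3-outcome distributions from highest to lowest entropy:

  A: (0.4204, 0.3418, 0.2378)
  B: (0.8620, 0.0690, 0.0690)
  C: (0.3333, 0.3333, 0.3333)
C > A > B

Key insight: Entropy is maximized by uniform distributions and minimized by concentrated distributions.

- Uniform distributions have maximum entropy log₂(3) = 1.5850 bits
- The more "peaked" or concentrated a distribution, the lower its entropy

Entropies:
  H(A) = 1.5477 bits
  H(B) = 0.7170 bits
  H(C) = 1.5850 bits

Ranking: C > A > B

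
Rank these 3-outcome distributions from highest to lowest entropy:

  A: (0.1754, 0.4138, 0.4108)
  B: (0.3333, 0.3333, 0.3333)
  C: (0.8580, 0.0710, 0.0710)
B > A > C

Key insight: Entropy is maximized by uniform distributions and minimized by concentrated distributions.

- Uniform distributions have maximum entropy log₂(3) = 1.5850 bits
- The more "peaked" or concentrated a distribution, the lower its entropy

Entropies:
  H(A) = 1.4945 bits
  H(B) = 1.5850 bits
  H(C) = 0.7315 bits

Ranking: B > A > C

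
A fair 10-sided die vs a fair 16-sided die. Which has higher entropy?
16-sided die

Both are uniform distributions; for uniform over n outcomes, H = log₂(n). H(10-sided) = log₂(10) = 3.322 bits and H(16-sided) = log₂(16) = 4.000 bits. More outcomes in a uniform distribution means higher entropy.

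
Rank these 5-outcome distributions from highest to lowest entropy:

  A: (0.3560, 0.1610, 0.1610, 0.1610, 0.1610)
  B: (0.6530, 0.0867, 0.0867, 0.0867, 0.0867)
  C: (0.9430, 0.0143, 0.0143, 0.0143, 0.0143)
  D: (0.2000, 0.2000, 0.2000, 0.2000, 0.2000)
D > A > B > C

Key insight: Entropy is maximized by uniform distributions and minimized by concentrated distributions.

Entropies:
  H(A) = 2.2273 bits
  H(B) = 1.6254 bits
  H(C) = 0.4294 bits
  H(D) = 2.3219 bits

Ranking: D > A > B > C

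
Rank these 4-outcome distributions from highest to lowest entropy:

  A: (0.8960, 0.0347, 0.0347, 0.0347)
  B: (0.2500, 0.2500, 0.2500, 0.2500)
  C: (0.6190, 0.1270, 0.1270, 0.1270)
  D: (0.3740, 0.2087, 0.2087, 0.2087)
B > D > C > A

Key insight: Entropy is maximized by uniform distributions and minimized by concentrated distributions.

Entropies:
  H(A) = 0.6464 bits
  H(B) = 2.0000 bits
  H(C) = 1.5626 bits
  H(D) = 1.9459 bits

Ranking: B > D > C > A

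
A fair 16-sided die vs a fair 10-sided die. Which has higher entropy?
16-sided die

Both are uniform distributions; for uniform over n outcomes, H = log₂(n). H(16-sided) = log₂(16) = 4.000 bits and H(10-sided) = log₂(10) = 3.322 bits. More outcomes in a uniform distribution means higher entropy.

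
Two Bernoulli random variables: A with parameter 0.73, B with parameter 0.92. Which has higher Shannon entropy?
A

For binary distributions, entropy is maximized at p=0.5 and decreases as p moves toward 0 or 1.

H(A) = H(0.73) = 0.8415 bits
H(B) = H(0.92) = 0.4022 bits

Distribution A (p=0.73) is closer to uniform (p=0.5), so it has higher entropy.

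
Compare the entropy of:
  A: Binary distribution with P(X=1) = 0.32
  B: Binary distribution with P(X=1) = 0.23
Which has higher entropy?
A

For binary distributions, entropy is maximized at p=0.5 and decreases as p moves toward 0 or 1.

H(A) = H(0.32) = 0.9044 bits
H(B) = H(0.23) = 0.7780 bits

Distribution A (p=0.32) is closer to uniform (p=0.5), so it has higher entropy.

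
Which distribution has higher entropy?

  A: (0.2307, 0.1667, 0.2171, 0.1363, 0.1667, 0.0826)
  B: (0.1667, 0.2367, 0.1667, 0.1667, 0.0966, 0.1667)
B

Both distributions are close to uniform, making this a harder comparison.

H(A) = 2.5172 bits
H(B) = 2.5412 bits

The distribution closer to uniform has higher entropy.
Answer: B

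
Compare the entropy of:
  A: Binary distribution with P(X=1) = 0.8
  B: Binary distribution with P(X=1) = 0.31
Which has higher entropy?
B

For binary distributions, entropy is maximized at p=0.5 and decreases as p moves toward 0 or 1.

H(A) = H(0.8) = 0.7219 bits
H(B) = H(0.31) = 0.8932 bits

Distribution B (p=0.31) is closer to uniform (p=0.5), so it has higher entropy.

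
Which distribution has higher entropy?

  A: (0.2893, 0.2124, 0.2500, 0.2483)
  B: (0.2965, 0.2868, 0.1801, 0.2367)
A

Both distributions are close to uniform, making this a harder comparison.

H(A) = 1.9915 bits
H(B) = 1.9742 bits

The distribution closer to uniform has higher entropy.
Answer: A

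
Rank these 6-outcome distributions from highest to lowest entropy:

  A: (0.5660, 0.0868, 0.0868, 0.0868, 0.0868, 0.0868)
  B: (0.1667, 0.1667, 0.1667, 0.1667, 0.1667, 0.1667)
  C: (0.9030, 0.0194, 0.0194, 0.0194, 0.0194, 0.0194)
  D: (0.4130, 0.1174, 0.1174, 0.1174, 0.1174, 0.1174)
B > D > A > C

Key insight: Entropy is maximized by uniform distributions and minimized by concentrated distributions.

Entropies:
  H(A) = 1.9951 bits
  H(B) = 2.5850 bits
  H(C) = 0.6846 bits
  H(D) = 2.3410 bits

Ranking: B > D > A > C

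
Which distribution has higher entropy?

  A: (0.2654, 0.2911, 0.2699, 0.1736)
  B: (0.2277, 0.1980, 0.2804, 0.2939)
B

Both distributions are close to uniform, making this a harder comparison.

H(A) = 1.9747 bits
H(B) = 1.9823 bits

The distribution closer to uniform has higher entropy.
Answer: B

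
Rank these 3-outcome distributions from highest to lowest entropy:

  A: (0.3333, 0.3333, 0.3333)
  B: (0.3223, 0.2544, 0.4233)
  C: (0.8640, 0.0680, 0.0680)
A > B > C

Key insight: Entropy is maximized by uniform distributions and minimized by concentrated distributions.

- Uniform distributions have maximum entropy log₂(3) = 1.5850 bits
- The more "peaked" or concentrated a distribution, the lower its entropy

Entropies:
  H(A) = 1.5850 bits
  H(B) = 1.5539 bits
  H(C) = 0.7097 bits

Ranking: A > B > C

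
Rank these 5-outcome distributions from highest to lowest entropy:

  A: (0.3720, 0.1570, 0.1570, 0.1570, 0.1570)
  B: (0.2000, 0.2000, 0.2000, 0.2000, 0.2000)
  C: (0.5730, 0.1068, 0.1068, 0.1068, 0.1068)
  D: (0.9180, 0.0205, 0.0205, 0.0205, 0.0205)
B > A > C > D

Key insight: Entropy is maximized by uniform distributions and minimized by concentrated distributions.

Entropies:
  H(A) = 2.2082 bits
  H(B) = 2.3219 bits
  H(C) = 1.8386 bits
  H(D) = 0.5732 bits

Ranking: B > A > C > D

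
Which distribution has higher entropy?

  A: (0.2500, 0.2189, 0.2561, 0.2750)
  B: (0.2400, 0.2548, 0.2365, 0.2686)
B

Both distributions are close to uniform, making this a harder comparison.

H(A) = 1.9952 bits
H(B) = 1.9981 bits

The distribution closer to uniform has higher entropy.
Answer: B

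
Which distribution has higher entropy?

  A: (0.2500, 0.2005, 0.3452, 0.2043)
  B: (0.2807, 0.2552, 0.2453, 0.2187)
B

Both distributions are close to uniform, making this a harder comparison.

H(A) = 1.9626 bits
H(B) = 1.9943 bits

The distribution closer to uniform has higher entropy.
Answer: B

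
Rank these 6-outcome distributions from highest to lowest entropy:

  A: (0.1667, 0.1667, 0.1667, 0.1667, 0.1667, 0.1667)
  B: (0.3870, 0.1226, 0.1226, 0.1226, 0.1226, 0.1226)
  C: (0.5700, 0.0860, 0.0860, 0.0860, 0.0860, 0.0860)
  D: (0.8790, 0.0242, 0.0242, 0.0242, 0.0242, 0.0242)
A > B > C > D

Key insight: Entropy is maximized by uniform distributions and minimized by concentrated distributions.

Entropies:
  H(A) = 2.5850 bits
  H(B) = 2.3862 bits
  H(C) = 1.9842 bits
  H(D) = 0.8132 bits

Ranking: A > B > C > D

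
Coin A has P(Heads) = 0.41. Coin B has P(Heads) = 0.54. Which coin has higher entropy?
B

For binary distributions, entropy is maximized at p=0.5 and decreases as p moves toward 0 or 1.

H(A) = H(0.41) = 0.9765 bits
H(B) = H(0.54) = 0.9954 bits

Distribution B (p=0.54) is closer to uniform (p=0.5), so it has higher entropy.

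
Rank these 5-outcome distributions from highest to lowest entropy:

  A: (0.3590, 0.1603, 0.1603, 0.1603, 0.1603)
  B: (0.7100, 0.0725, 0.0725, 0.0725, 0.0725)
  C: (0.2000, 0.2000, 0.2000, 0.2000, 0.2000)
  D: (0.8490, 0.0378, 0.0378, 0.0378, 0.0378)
C > A > B > D

Key insight: Entropy is maximized by uniform distributions and minimized by concentrated distributions.

Entropies:
  H(A) = 2.2238 bits
  H(B) = 1.4487 bits
  H(C) = 2.3219 bits
  H(D) = 0.9143 bits

Ranking: C > A > B > D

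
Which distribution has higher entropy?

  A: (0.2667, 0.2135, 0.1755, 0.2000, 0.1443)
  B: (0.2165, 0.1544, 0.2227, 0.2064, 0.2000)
B

Both distributions are close to uniform, making this a harder comparison.

H(A) = 2.2922 bits
H(B) = 2.3109 bits

The distribution closer to uniform has higher entropy.
Answer: B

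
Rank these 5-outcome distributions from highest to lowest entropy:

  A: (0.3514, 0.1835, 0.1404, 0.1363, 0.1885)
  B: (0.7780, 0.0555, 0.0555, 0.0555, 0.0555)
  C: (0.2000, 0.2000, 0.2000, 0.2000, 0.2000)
C > A > B

Key insight: Entropy is maximized by uniform distributions and minimized by concentrated distributions.

- Uniform distributions have maximum entropy log₂(5) = 2.3219 bits
- The more "peaked" or concentrated a distribution, the lower its entropy

Entropies:
  H(A) = 2.2223 bits
  H(B) = 1.2078 bits
  H(C) = 2.3219 bits

Ranking: C > A > B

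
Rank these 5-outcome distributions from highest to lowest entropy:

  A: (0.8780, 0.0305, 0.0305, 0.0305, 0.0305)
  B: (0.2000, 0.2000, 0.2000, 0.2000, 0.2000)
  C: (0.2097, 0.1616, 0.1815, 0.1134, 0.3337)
B > C > A

Key insight: Entropy is maximized by uniform distributions and minimized by concentrated distributions.

- Uniform distributions have maximum entropy log₂(5) = 2.3219 bits
- The more "peaked" or concentrated a distribution, the lower its entropy

Entropies:
  H(A) = 0.7791 bits
  H(B) = 2.3219 bits
  H(C) = 2.2289 bits

Ranking: B > C > A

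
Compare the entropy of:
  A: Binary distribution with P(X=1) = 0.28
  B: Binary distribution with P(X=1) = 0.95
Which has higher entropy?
A

For binary distributions, entropy is maximized at p=0.5 and decreases as p moves toward 0 or 1.

H(A) = H(0.28) = 0.8555 bits
H(B) = H(0.95) = 0.2864 bits

Distribution A (p=0.28) is closer to uniform (p=0.5), so it has higher entropy.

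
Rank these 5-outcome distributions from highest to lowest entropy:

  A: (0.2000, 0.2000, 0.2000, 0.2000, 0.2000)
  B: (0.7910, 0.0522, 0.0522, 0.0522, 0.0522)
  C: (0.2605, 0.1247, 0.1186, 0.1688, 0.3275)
A > C > B

Key insight: Entropy is maximized by uniform distributions and minimized by concentrated distributions.

- Uniform distributions have maximum entropy log₂(5) = 2.3219 bits
- The more "peaked" or concentrated a distribution, the lower its entropy

Entropies:
  H(A) = 2.3219 bits
  H(B) = 1.1576 bits
  H(C) = 2.2054 bits

Ranking: A > C > B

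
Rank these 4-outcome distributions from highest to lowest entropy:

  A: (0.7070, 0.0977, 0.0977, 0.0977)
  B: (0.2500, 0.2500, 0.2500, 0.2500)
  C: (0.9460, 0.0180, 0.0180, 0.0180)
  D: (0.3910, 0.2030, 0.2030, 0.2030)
B > D > A > C

Key insight: Entropy is maximized by uniform distributions and minimized by concentrated distributions.

Entropies:
  H(A) = 1.3370 bits
  H(B) = 2.0000 bits
  H(C) = 0.3887 bits
  H(D) = 1.9307 bits

Ranking: B > D > A > C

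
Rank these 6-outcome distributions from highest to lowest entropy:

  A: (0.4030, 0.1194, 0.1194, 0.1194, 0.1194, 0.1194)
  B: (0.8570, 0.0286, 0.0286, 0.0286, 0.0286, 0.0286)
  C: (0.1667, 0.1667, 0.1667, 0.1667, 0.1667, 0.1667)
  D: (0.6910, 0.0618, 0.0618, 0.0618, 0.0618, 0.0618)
C > A > D > B

Key insight: Entropy is maximized by uniform distributions and minimized by concentrated distributions.

Entropies:
  H(A) = 2.3589 bits
  H(B) = 0.9241 bits
  H(C) = 2.5850 bits
  H(D) = 1.6095 bits

Ranking: C > A > D > B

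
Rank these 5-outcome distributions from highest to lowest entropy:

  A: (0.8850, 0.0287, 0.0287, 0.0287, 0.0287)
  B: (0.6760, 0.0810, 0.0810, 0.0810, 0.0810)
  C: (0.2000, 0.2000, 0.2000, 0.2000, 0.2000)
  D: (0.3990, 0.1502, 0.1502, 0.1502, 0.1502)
C > D > B > A

Key insight: Entropy is maximized by uniform distributions and minimized by concentrated distributions.

Entropies:
  H(A) = 0.7448 bits
  H(B) = 1.5567 bits
  H(C) = 2.3219 bits
  H(D) = 2.1724 bits

Ranking: C > D > B > A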